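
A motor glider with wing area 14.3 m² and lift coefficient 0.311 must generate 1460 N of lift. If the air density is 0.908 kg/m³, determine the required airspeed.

L = ½ρv²S·CL ⇒ v = √(2L/(ρ·S·CL))
v = √(2 × 1460 / (0.908 × 14.3 × 0.311)) = √723.1 = 26.9 m/s

v = 26.9 m/s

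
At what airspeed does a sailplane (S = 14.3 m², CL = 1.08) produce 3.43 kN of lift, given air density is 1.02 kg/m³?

v = 20.9 m/s

L = ½ρv²S·CL ⇒ v = √(2L/(ρ·S·CL))
v = √(2 × 3430 / (1.02 × 14.3 × 1.08)) = √435.5 = 20.9 m/s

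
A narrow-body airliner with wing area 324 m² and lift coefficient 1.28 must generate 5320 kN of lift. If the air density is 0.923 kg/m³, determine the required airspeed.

L = ½ρv²S·CL ⇒ v = √(2L/(ρ·S·CL))
v = √(2 × 5.32×10^6 / (0.923 × 324 × 1.28)) = √27800 = 167 m/s

v = 167 m/s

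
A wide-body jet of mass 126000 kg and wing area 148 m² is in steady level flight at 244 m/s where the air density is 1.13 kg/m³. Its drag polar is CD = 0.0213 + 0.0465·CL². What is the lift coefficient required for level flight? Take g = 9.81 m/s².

Level flight ⇒ L = W = m·g = 126000 × 9.81 = 1.2361×10^6 N.
Dynamic pressure q = 0.5 × 1.13 × 244² = 33640 Pa.
Required CL = L/(qS) = 1.2361×10^6/(33640·148) = 0.2483.

CL = 0.248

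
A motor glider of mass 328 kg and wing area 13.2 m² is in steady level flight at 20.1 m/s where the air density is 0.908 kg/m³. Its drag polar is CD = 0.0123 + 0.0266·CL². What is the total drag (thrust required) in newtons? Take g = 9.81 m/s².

Weight W = mg = 328 × 9.81 = 3217.7 N; in level flight L = W.
Dynamic pressure q = 0.5 × 0.908 × 20.1² = 183.4 Pa.
CL = 2W/(ρv²S) = 2×3217.7/(0.908×20.1²×13.2) = 1.329.
CD = 0.0123 + 0.0266 × 1.329² = 0.05928.
D = q·S·CD = 183.4 × 13.2 × 0.05928 = 143.5 N

D = 144 N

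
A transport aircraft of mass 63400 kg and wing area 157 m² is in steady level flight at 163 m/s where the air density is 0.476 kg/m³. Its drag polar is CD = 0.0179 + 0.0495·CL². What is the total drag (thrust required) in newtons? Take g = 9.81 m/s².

D = 37100 N

Weight W = mg = 63400 × 9.81 = 6.2195×10^5 N; in level flight L = W.
Dynamic pressure q = 0.5 × 0.476 × 163² = 6323 Pa.
CL = 2W/(ρv²S) = 2×6.2195×10^5/(0.476×163²×157) = 0.6265.
CD = 0.0179 + 0.0495 × 0.6265² = 0.03733.
D = q·S·CD = 6323 × 157 × 0.03733 = 37060 N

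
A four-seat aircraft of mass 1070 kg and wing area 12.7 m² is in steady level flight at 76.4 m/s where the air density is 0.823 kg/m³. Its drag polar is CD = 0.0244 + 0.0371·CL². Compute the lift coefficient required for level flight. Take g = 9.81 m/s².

In steady level flight, lift balances weight: W = mg = 1070 × 9.81 = 10497 N.
q = ½ρv² = ½ × 0.823 × 76.4² = 2402 Pa.
CL = W/(q·S) = 10497 / (2402 × 12.7) = 0.3441.

CL = 0.344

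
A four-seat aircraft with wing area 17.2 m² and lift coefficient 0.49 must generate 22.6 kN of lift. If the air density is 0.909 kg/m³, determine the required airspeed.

L = ½ρv²S·CL ⇒ v = √(2L/(ρ·S·CL))
v = √(2 × 22600 / (0.909 × 17.2 × 0.49)) = √5900 = 76.8 m/s

v = 76.8 m/s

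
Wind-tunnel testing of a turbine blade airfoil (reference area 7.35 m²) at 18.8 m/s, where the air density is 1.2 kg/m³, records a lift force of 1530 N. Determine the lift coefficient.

From L = ½ρv²S·CL, rearranging gives CL = 2L/(ρv²S).
CL = 2 × 1530 / (1.2 × 18.8² × 7.35) = 0.982

CL = 0.982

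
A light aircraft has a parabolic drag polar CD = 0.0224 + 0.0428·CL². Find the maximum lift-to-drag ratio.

(L/D)max = 16.1

For CD = CD0 + K·CL², (L/D)max occurs at CL* = √(CD0/K) and equals 1/(2√(K·CD0)).
(L/D)max = 1/(2√(0.0428 × 0.0224)) = 1/(2 × 0.03096) = 16.1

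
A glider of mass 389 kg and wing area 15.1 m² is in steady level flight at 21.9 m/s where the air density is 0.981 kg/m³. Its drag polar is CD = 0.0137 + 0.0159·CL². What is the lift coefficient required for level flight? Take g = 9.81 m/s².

CL = 1.07

Weight W = mg = 389 × 9.81 = 3816.1 N; in level flight L = W.
q = ½ρv² = ½ × 0.981 × 21.9² = 235.2 Pa.
Required CL = L/(qS) = 3816.1/(235.2·15.1) = 1.074.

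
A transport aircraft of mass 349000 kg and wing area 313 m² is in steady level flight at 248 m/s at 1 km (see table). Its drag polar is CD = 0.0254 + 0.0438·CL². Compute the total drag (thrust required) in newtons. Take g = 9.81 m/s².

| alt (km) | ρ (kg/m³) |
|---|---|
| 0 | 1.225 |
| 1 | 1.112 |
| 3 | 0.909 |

D = 3.2×10^5 N

At 1 km, from the table: ρ = 1.112 kg/m³.
Level flight ⇒ L = W = m·g = 349000 × 9.81 = 3.4237×10^6 N.
Dynamic pressure q = 0.5 × 1.112 × 248² = 34200 Pa.
CL = W/(q·S) = 3.4237×10^6 / (34200 × 313) = 0.3199.
CD = 0.0254 + 0.0438 × 0.3199² = 0.02988.
D = q·S·CD = 34200 × 313 × 0.02988 = 3.198×10^5 N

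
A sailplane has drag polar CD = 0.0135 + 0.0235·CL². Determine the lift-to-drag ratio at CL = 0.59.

L/D = 27.2

CD = 0.0135 + 0.0235 × 0.59² = 0.02168
L/D = CL/CD = 0.59 / 0.02168 = 27.2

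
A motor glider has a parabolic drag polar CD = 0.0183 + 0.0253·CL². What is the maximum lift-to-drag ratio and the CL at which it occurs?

For CD = CD0 + K·CL², (L/D)max occurs at CL* = √(CD0/K) and equals 1/(2√(K·CD0)).
(L/D)max = 1/(2√(0.0253 × 0.0183)) = 1/(2 × 0.02152) = 23.2
CL* = √(0.0183/0.0253) = 0.85

(L/D)max = 23.2, at CL = 0.85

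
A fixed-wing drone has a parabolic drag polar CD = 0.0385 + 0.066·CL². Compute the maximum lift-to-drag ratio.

(L/D)max = 9.92

For CD = CD0 + K·CL², (L/D)max occurs at CL* = √(CD0/K) and equals 1/(2√(K·CD0)).
(L/D)max = 1/(2√(0.066 × 0.0385)) = 1/(2 × 0.05041) = 9.92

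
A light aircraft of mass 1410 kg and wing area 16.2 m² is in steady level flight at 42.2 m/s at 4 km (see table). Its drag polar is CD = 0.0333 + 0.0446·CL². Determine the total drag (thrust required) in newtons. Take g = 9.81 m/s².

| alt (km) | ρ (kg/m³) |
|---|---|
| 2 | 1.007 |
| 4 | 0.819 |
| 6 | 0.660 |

D = 1120 N

At 4 km, from the table: ρ = 0.819 kg/m³.
In steady level flight, lift balances weight: W = mg = 1410 × 9.81 = 13832 N.
Dynamic pressure q = 0.5 × 0.819 × 42.2² = 729.3 Pa.
Required CL = L/(qS) = 13832/(729.3·16.2) = 1.171.
CD = 0.0333 + 0.0446 × 1.171² = 0.09444.
D = q·S·CD = 729.3 × 16.2 × 0.09444 = 1116 N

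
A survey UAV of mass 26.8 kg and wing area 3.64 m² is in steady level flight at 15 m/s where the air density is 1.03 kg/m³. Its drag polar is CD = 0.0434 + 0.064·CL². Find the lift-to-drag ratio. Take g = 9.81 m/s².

In steady level flight, lift balances weight: W = mg = 26.8 × 9.81 = 262.91 N.
Dynamic pressure q = 0.5 × 1.03 × 15² = 115.9 Pa.
CL = 2W/(ρv²S) = 2×262.91/(1.03×15²×3.64) = 0.6233.
CD = 0.0434 + 0.064 × 0.6233² = 0.06827.
L/D = CL/CD = 0.6233 / 0.06827 = 9.13

L/D = 9.13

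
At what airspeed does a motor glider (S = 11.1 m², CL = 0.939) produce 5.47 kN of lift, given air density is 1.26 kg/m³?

v = 28.9 m/s

L = ½ρv²S·CL ⇒ v = √(2L/(ρ·S·CL))
v = √(2 × 5470 / (1.26 × 11.1 × 0.939)) = √833 = 28.9 m/s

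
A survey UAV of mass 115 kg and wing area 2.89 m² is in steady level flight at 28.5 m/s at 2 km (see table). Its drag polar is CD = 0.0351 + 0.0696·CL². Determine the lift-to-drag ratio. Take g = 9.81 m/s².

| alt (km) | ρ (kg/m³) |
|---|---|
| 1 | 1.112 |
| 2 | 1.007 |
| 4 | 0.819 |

L/D = 9.69

At 2 km, from the table: ρ = 1.007 kg/m³.
Weight W = mg = 115 × 9.81 = 1128.2 N; in level flight L = W.
Dynamic pressure q = 0.5 × 1.007 × 28.5² = 409 Pa.
Required CL = L/(qS) = 1128.2/(409·2.89) = 0.9545.
CD = 0.0351 + 0.0696 × 0.9545² = 0.09851.
L/D = CL/CD = 0.9545 / 0.09851 = 9.69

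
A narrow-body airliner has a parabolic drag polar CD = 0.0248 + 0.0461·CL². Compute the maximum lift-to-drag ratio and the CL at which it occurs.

For CD = CD0 + K·CL², (L/D)max occurs at CL* = √(CD0/K) and equals 1/(2√(K·CD0)).
(L/D)max = 1/(2√(0.0461 × 0.0248)) = 1/(2 × 0.03381) = 14.8
CL* = √(0.0248/0.0461) = 0.733

(L/D)max = 14.8, at CL = 0.733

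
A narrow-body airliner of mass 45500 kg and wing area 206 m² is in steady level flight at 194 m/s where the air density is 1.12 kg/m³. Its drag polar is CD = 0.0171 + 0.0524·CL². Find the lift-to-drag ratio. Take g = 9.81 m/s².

Level flight ⇒ L = W = m·g = 45500 × 9.81 = 4.4636×10^5 N.
Dynamic pressure q = 0.5 × 1.12 × 194² = 21080 Pa.
Required CL = L/(qS) = 4.4636×10^5/(21080·206) = 0.1028.
CD = 0.0171 + 0.0524 × 0.1028² = 0.01765.
L/D = CL/CD = 0.1028 / 0.01765 = 5.82

L/D = 5.82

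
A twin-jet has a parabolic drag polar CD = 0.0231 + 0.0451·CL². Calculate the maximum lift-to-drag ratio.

(L/D)max = 15.5

For CD = CD0 + K·CL², (L/D)max occurs at CL* = √(CD0/K) and equals 1/(2√(K·CD0)).
(L/D)max = 1/(2√(0.0451 × 0.0231)) = 1/(2 × 0.03228) = 15.5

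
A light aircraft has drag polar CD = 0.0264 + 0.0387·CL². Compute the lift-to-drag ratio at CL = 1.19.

CD = 0.0264 + 0.0387 × 1.19² = 0.0812
L/D = CL/CD = 1.19 / 0.0812 = 14.7

L/D = 14.7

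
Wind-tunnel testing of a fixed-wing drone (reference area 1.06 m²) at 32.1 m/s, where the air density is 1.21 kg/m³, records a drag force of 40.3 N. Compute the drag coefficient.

From D = ½ρv²S·CD, rearranging gives CD = 2D/(ρv²S).
CD = 2 × 40.3 / (1.21 × 32.1² × 1.06) = 0.061

CD = 0.061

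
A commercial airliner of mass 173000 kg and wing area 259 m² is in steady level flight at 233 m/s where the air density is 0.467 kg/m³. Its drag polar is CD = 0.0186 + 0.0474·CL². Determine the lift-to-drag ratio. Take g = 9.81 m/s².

Level flight ⇒ L = W = m·g = 173000 × 9.81 = 1.6971×10^6 N.
Dynamic pressure q = 0.5 × 0.467 × 233² = 12680 Pa.
CL = W/(q·S) = 1.6971×10^6 / (12680 × 259) = 0.5169.
CD = 0.0186 + 0.0474 × 0.5169² = 0.03127.
L/D = CL/CD = 0.5169 / 0.03127 = 16.5

L/D = 16.5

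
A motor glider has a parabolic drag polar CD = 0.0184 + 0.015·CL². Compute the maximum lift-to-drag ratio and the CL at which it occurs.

For CD = CD0 + K·CL², (L/D)max occurs at CL* = √(CD0/K) and equals 1/(2√(K·CD0)).
(L/D)max = 1/(2√(0.015 × 0.0184)) = 1/(2 × 0.01661) = 30.1
CL* = √(0.0184/0.015) = 1.11

(L/D)max = 30.1, at CL = 1.11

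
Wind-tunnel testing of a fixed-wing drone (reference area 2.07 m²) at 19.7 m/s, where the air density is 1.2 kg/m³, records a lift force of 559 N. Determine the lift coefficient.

From L = ½ρv²S·CL, rearranging gives CL = 2L/(ρv²S).
CL = 2 × 559 / (1.2 × 19.7² × 2.07) = 1.16

CL = 1.16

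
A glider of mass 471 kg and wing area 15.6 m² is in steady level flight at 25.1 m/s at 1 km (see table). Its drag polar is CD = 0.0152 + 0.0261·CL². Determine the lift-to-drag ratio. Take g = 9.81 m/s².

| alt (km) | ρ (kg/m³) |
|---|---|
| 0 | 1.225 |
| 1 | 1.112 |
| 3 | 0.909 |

L/D = 25

At 1 km, from the table: ρ = 1.112 kg/m³.
Weight W = mg = 471 × 9.81 = 4620.5 N; in level flight L = W.
Dynamic pressure q = 0.5 × 1.112 × 25.1² = 350.3 Pa.
CL = W/(q·S) = 4620.5 / (350.3 × 15.6) = 0.8456.
CD = 0.0152 + 0.0261 × 0.8456² = 0.03386.
L/D = CL/CD = 0.8456 / 0.03386 = 25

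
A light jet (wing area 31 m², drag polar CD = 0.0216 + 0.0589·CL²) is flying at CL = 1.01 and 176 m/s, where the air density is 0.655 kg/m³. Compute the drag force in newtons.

CD = 0.0216 + 0.0589 × 1.01² = 0.08168
D = ½ρv²S·CD = ½ × 0.655 × 176² × 31 × 0.08168 = 25700 N

D = 25700 N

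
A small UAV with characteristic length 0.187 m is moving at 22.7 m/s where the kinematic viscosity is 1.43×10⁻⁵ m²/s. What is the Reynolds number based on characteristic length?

Re = v·c/ν = 22.7 × 0.187 / (1.43×10⁻⁵) = 2.97×10^5

Re = 2.97×10^5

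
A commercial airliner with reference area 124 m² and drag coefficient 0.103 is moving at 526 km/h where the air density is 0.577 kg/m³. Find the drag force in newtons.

D = 78700 N

Convert speed: v = 526 km/h ÷ 3.6 = 146.1 m/s.
Dynamic pressure q = ½ρv² = ½ × 0.577 × 146.1² = 6159 Pa.
D = q·S·CD = 6159 × 124 × 0.103 = 78700 N ≈ 78.7 kN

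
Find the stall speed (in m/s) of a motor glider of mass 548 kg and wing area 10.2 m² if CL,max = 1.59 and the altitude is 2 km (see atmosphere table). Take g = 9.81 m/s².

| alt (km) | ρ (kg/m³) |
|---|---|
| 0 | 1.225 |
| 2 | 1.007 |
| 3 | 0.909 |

V_stall = 25.7 m/s

At 2 km, from the table: ρ = 1.007 kg/m³.
Weight W = mg = 548 × 9.81 = 5376 N.
V_stall = √(2W/(ρ·S·CL,max)) = √(2 × 5376 / (1.007 × 10.2 × 1.59))
V_stall = √658.3 = 25.7 m/s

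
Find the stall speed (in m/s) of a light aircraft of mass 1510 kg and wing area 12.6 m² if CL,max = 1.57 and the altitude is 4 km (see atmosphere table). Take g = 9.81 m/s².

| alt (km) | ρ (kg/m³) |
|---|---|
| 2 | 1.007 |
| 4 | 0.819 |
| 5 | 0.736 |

V_stall = 42.8 m/s

At 4 km, from the table: ρ = 0.819 kg/m³.
Stall occurs when L = W at CL,max. W = mg = 1510 × 9.81 = 14810 N.
V_stall = √(2W/(ρ·S·CL,max)) = √(2 × 14810 / (0.819 × 12.6 × 1.57))
V_stall = √1829 = 42.8 m/s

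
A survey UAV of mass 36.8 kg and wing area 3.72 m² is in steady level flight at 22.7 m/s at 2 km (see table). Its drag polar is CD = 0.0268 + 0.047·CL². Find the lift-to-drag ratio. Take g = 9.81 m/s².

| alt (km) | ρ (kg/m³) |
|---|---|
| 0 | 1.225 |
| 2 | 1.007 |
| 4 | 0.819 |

L/D = 11.2

At 2 km, from the table: ρ = 1.007 kg/m³.
In steady level flight, lift balances weight: W = mg = 36.8 × 9.81 = 361.01 N.
Dynamic pressure q = 0.5 × 1.007 × 22.7² = 259.4 Pa.
CL = W/(q·S) = 361.01 / (259.4 × 3.72) = 0.374.
CD = 0.0268 + 0.047 × 0.374² = 0.03338.
L/D = CL/CD = 0.374 / 0.03338 = 11.2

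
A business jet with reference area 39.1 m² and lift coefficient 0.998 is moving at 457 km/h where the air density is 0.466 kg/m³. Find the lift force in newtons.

Convert speed: v = 457 km/h ÷ 3.6 = 126.9 m/s.
Dynamic pressure q = ½ρv² = ½ × 0.466 × 126.9² = 3755 Pa.
L = q·S·CL = 3755 × 39.1 × 0.998 = 1.47×10^5 N ≈ 147 kN

L = 1.47×10^5 N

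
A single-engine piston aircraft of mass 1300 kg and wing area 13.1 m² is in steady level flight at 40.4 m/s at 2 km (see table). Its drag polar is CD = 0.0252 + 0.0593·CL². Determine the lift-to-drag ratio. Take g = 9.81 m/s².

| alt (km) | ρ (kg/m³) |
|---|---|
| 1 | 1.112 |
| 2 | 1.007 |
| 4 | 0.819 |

L/D = 10.9

At 2 km, from the table: ρ = 1.007 kg/m³.
In steady level flight, lift balances weight: W = mg = 1300 × 9.81 = 12753 N.
Dynamic pressure q = 0.5 × 1.007 × 40.4² = 821.8 Pa.
Required CL = L/(qS) = 12753/(821.8·13.1) = 1.185.
CD = 0.0252 + 0.0593 × 1.185² = 0.1084.
L/D = CL/CD = 1.185 / 0.1084 = 10.9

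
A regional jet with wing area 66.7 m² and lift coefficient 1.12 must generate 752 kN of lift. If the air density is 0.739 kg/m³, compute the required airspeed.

L = ½ρv²S·CL ⇒ v = √(2L/(ρ·S·CL))
v = √(2 × 7.52×10^5 / (0.739 × 66.7 × 1.12)) = √27240 = 165 m/s

v = 165 m/s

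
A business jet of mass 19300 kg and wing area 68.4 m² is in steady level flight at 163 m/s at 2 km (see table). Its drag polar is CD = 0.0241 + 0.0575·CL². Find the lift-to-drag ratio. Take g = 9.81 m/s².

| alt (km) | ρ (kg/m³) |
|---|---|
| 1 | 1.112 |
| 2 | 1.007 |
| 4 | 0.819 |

L/D = 7.79

At 2 km, from the table: ρ = 1.007 kg/m³.
In steady level flight, lift balances weight: W = mg = 19300 × 9.81 = 1.8933×10^5 N.
q = ½ρv² = ½ × 1.007 × 163² = 13380 Pa.
Required CL = L/(qS) = 1.8933×10^5/(13380·68.4) = 0.2069.
CD = 0.0241 + 0.0575 × 0.2069² = 0.02656.
L/D = CL/CD = 0.2069 / 0.02656 = 7.79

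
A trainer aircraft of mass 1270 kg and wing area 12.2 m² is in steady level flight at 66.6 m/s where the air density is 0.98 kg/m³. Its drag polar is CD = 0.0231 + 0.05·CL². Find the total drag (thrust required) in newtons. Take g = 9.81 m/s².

Weight W = mg = 1270 × 9.81 = 12459 N; in level flight L = W.
q = ½ρv² = ½ × 0.98 × 66.6² = 2173 Pa.
Required CL = L/(qS) = 12459/(2173·12.2) = 0.4699.
CD = 0.0231 + 0.05 × 0.4699² = 0.03414.
D = q·S·CD = 2173 × 12.2 × 0.03414 = 905.2 N

D = 905 N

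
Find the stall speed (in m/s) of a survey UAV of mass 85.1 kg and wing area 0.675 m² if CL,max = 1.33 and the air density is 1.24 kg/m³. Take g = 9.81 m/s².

V_stall = 38.7 m/s

At stall, lift equals weight: L = W = m·g = 85.1 × 9.81 = 834.8 N.
V_stall = √(2W/(ρ·S·CL,max)) = √(2 × 834.8 / (1.24 × 0.675 × 1.33))
V_stall = √1500 = 38.7 m/s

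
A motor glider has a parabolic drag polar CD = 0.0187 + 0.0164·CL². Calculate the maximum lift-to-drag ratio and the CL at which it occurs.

(L/D)max = 28.6, at CL = 1.07

For CD = CD0 + K·CL², (L/D)max occurs at CL* = √(CD0/K) and equals 1/(2√(K·CD0)).
(L/D)max = 1/(2√(0.0164 × 0.0187)) = 1/(2 × 0.01751) = 28.6
CL* = √(0.0187/0.0164) = 1.07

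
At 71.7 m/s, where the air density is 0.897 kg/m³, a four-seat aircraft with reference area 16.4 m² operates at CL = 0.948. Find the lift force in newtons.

Dynamic pressure q = ½ρv² = ½ × 0.897 × 71.7² = 2306 Pa.
L = q·S·CL = 2306 × 16.4 × 0.948 = 35800 N ≈ 35.8 kN

L = 35800 N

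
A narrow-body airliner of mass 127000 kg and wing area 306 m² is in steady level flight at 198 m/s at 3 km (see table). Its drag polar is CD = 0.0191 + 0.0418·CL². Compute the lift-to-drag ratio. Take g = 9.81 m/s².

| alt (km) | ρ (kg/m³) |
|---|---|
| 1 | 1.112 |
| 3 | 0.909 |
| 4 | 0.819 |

At 3 km, from the table: ρ = 0.909 kg/m³.
Level flight ⇒ L = W = m·g = 127000 × 9.81 = 1.2459×10^6 N.
q = ½ρv² = ½ × 0.909 × 198² = 17820 Pa.
CL = 2W/(ρv²S) = 2×1.2459×10^6/(0.909×198²×306) = 0.2285.
CD = 0.0191 + 0.0418 × 0.2285² = 0.02128.
L/D = CL/CD = 0.2285 / 0.02128 = 10.7

L/D = 10.7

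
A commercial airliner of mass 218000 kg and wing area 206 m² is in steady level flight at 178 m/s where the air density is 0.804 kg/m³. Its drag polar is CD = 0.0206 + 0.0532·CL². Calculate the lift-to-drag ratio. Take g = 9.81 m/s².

Weight W = mg = 218000 × 9.81 = 2.1386×10^6 N; in level flight L = W.
Dynamic pressure q = 0.5 × 0.804 × 178² = 12740 Pa.
Required CL = L/(qS) = 2.1386×10^6/(12740·206) = 0.8151.
CD = 0.0206 + 0.0532 × 0.8151² = 0.05594.
L/D = CL/CD = 0.8151 / 0.05594 = 14.6

L/D = 14.6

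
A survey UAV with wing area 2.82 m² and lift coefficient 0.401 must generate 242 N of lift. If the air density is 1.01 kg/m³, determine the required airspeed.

v = 20.6 m/s

L = ½ρv²S·CL ⇒ v = √(2L/(ρ·S·CL))
v = √(2 × 242 / (1.01 × 2.82 × 0.401)) = √423.8 = 20.6 m/s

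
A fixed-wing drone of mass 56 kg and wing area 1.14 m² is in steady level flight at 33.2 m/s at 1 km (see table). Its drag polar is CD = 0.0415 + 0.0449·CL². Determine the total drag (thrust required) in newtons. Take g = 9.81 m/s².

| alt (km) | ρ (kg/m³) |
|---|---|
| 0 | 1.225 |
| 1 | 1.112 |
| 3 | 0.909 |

D = 48.4 N

At 1 km, from the table: ρ = 1.112 kg/m³.
Level flight ⇒ L = W = m·g = 56 × 9.81 = 549.36 N.
q = ½ρv² = ½ × 1.112 × 33.2² = 612.8 Pa.
CL = 2W/(ρv²S) = 2×549.36/(1.112×33.2²×1.14) = 0.7863.
CD = 0.0415 + 0.0449 × 0.7863² = 0.06926.
D = q·S·CD = 612.8 × 1.14 × 0.06926 = 48.39 N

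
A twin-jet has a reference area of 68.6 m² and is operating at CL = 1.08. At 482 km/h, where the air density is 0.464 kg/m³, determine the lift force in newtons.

Convert speed: v = 482 km/h ÷ 3.6 = 133.9 m/s.
L = ½ρv²S·CL = ½ × 0.464 × 133.9² × 68.6 × 1.08 = 3.08×10^5 N ≈ 308 kN

L = 3.08×10^5 N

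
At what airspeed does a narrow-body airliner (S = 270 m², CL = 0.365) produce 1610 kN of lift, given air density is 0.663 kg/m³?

v = 222 m/s

L = ½ρv²S·CL ⇒ v = √(2L/(ρ·S·CL))
v = √(2 × 1.61×10^6 / (0.663 × 270 × 0.365)) = √49280 = 222 m/s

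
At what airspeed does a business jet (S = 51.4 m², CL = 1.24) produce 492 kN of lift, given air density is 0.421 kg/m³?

L = ½ρv²S·CL ⇒ v = √(2L/(ρ·S·CL))
v = √(2 × 4.92×10^5 / (0.421 × 51.4 × 1.24)) = √36670 = 191 m/s

v = 191 m/s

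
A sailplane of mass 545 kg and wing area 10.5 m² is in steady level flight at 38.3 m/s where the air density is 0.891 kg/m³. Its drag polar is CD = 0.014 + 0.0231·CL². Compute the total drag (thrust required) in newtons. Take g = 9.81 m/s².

D = 192 N

Weight W = mg = 545 × 9.81 = 5346.4 N; in level flight L = W.
q = ½ρv² = ½ × 0.891 × 38.3² = 653.5 Pa.
Required CL = L/(qS) = 5346.4/(653.5·10.5) = 0.7792.
CD = 0.014 + 0.0231 × 0.7792² = 0.02802.
D = q·S·CD = 653.5 × 10.5 × 0.02802 = 192.3 N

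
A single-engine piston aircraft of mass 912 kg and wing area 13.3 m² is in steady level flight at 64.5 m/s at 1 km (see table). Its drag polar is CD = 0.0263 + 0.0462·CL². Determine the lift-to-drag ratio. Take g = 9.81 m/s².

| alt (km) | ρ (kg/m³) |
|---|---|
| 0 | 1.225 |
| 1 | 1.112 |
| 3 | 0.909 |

L/D = 9.63

At 1 km, from the table: ρ = 1.112 kg/m³.
Weight W = mg = 912 × 9.81 = 8946.7 N; in level flight L = W.
q = ½ρv² = ½ × 1.112 × 64.5² = 2313 Pa.
Required CL = L/(qS) = 8946.7/(2313·13.3) = 0.2908.
CD = 0.0263 + 0.0462 × 0.2908² = 0.03021.
L/D = CL/CD = 0.2908 / 0.03021 = 9.63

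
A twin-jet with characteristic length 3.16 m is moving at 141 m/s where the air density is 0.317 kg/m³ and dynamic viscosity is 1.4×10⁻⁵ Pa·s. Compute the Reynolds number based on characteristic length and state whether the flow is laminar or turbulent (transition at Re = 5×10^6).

Re = 1.01×10^7 (turbulent)

Re = ρ·v·c/μ = 0.317 × 141 × 3.16 / (1.4×10⁻⁵) = 1.01×10^7
Since 1.01×10^7 > 5×10^6, the flow is turbulent.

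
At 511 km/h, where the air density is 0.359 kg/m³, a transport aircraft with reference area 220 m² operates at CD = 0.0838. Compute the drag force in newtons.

D = 66700 N

Convert speed: v = 511 km/h ÷ 3.6 = 141.9 m/s.
Dynamic pressure q = ½ρv² = ½ × 0.359 × 141.9² = 3617 Pa.
D = q·S·CD = 3617 × 220 × 0.0838 = 66700 N ≈ 66.7 kN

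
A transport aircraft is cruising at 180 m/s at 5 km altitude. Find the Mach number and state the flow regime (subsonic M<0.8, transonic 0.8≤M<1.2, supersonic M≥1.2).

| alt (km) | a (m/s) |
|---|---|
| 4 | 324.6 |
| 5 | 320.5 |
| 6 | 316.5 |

At 5 km, from the table: a = 320.5 m/s.
M = v/a = 180 / 320.5 = 0.562
M = 0.562 → subsonic.

M = 0.562 (subsonic)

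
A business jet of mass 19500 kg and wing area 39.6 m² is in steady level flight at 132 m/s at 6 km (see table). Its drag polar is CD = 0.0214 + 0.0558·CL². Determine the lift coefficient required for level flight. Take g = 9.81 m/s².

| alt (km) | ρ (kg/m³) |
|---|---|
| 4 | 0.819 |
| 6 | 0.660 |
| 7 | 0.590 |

At 6 km, from the table: ρ = 0.660 kg/m³.
Level flight ⇒ L = W = m·g = 19500 × 9.81 = 1.913×10^5 N.
Dynamic pressure q = 0.5 × 0.66 × 132² = 5750 Pa.
Required CL = L/(qS) = 1.913×10^5/(5750·39.6) = 0.8401.

CL = 0.84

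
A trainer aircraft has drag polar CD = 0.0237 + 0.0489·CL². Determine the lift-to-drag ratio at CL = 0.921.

L/D = 14.1

CD = 0.0237 + 0.0489 × 0.921² = 0.06518
L/D = CL/CD = 0.921 / 0.06518 = 14.1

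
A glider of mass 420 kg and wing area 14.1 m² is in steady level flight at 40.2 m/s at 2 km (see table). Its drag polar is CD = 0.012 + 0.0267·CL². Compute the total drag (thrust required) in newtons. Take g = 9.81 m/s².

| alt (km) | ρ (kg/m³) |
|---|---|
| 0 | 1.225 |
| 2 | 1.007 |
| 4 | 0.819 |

At 2 km, from the table: ρ = 1.007 kg/m³.
Level flight ⇒ L = W = m·g = 420 × 9.81 = 4120.2 N.
Dynamic pressure q = 0.5 × 1.007 × 40.2² = 813.7 Pa.
CL = W/(q·S) = 4120.2 / (813.7 × 14.1) = 0.3591.
CD = 0.012 + 0.0267 × 0.3591² = 0.01544.
D = q·S·CD = 813.7 × 14.1 × 0.01544 = 177.2 N

D = 177 N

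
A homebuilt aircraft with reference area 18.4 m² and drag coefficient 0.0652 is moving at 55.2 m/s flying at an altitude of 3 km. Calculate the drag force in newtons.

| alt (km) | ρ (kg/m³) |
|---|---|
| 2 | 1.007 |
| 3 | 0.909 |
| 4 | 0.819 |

At 3 km, from the table: ρ = 0.909 kg/m³.
Dynamic pressure q = ½ρv² = ½ × 0.909 × 55.2² = 1385 Pa.
D = q·S·CD = 1385 × 18.4 × 0.0652 = 1660 N

D = 1660 N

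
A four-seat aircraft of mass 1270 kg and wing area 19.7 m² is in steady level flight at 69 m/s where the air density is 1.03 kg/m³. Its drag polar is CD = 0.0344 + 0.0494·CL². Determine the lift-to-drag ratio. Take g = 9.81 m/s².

L/D = 6.84

Level flight ⇒ L = W = m·g = 1270 × 9.81 = 12459 N.
Dynamic pressure q = 0.5 × 1.03 × 69² = 2452 Pa.
CL = 2W/(ρv²S) = 2×12459/(1.03×69²×19.7) = 0.2579.
CD = 0.0344 + 0.0494 × 0.2579² = 0.03769.
L/D = CL/CD = 0.2579 / 0.03769 = 6.84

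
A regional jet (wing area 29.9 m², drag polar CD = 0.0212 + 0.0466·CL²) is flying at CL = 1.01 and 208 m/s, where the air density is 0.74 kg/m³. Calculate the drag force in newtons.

D = 32900 N

CD = 0.0212 + 0.0466 × 1.01² = 0.06874
D = ½ρv²S·CD = ½ × 0.74 × 208² × 29.9 × 0.06874 = 32900 N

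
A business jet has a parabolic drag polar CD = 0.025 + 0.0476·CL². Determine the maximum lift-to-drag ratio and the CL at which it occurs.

(L/D)max = 14.5, at CL = 0.725

For CD = CD0 + K·CL², (L/D)max occurs at CL* = √(CD0/K) and equals 1/(2√(K·CD0)).
(L/D)max = 1/(2√(0.0476 × 0.025)) = 1/(2 × 0.0345) = 14.5
CL* = √(0.025/0.0476) = 0.725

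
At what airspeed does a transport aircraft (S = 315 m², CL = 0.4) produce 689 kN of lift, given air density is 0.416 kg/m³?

v = 162 m/s

L = ½ρv²S·CL ⇒ v = √(2L/(ρ·S·CL))
v = √(2 × 6.89×10^5 / (0.416 × 315 × 0.4)) = √26290 = 162 m/s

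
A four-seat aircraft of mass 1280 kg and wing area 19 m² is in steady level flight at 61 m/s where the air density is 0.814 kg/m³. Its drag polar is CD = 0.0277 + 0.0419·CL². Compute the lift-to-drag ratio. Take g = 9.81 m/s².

Level flight ⇒ L = W = m·g = 1280 × 9.81 = 12557 N.
q = ½ρv² = ½ × 0.814 × 61² = 1514 Pa.
CL = 2W/(ρv²S) = 2×12557/(0.814×61²×19) = 0.4364.
CD = 0.0277 + 0.0419 × 0.4364² = 0.03568.
L/D = CL/CD = 0.4364 / 0.03568 = 12.2

L/D = 12.2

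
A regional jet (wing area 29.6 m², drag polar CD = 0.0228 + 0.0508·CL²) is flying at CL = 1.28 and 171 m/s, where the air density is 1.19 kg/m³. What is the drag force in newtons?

CD = 0.0228 + 0.0508 × 1.28² = 0.106
D = ½ρv²S·CD = ½ × 1.19 × 171² × 29.6 × 0.106 = 54600 N

D = 54600 N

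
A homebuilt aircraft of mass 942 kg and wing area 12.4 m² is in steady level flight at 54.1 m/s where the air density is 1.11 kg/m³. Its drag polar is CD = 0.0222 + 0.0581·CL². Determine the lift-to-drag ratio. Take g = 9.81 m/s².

L/D = 13.3

Weight W = mg = 942 × 9.81 = 9241 N; in level flight L = W.
Dynamic pressure q = 0.5 × 1.11 × 54.1² = 1624 Pa.
CL = 2W/(ρv²S) = 2×9241/(1.11×54.1²×12.4) = 0.4588.
CD = 0.0222 + 0.0581 × 0.4588² = 0.03443.
L/D = CL/CD = 0.4588 / 0.03443 = 13.3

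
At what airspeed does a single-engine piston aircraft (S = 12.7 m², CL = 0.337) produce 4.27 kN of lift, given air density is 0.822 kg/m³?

L = ½ρv²S·CL ⇒ v = √(2L/(ρ·S·CL))
v = √(2 × 4270 / (0.822 × 12.7 × 0.337)) = √2427 = 49.3 m/s

v = 49.3 m/s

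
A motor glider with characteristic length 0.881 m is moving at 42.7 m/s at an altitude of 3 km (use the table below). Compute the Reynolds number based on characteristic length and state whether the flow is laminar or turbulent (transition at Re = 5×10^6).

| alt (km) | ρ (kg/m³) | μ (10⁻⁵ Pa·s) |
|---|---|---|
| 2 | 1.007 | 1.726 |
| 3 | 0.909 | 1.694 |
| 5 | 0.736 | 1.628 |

Re = 2.02×10^6 (laminar)

At 3 km, from the table: ρ = 0.909 kg/m³, μ = 1.694×10⁻⁵ Pa·s.
Re = ρ·v·c/μ = 0.909 × 42.7 × 0.881 / (1.694×10⁻⁵) = 2.02×10^6
Since 2.02×10^6 < 5×10^6, the flow is laminar.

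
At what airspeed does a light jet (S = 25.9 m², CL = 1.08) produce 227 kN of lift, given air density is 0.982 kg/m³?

L = ½ρv²S·CL ⇒ v = √(2L/(ρ·S·CL))
v = √(2 × 2.27×10^5 / (0.982 × 25.9 × 1.08)) = √16530 = 129 m/s

v = 129 m/s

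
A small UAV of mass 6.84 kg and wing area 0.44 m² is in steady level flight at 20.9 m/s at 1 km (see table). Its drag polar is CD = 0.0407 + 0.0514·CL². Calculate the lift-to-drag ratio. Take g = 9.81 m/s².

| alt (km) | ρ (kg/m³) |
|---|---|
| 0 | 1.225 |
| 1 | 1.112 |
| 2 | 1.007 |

L/D = 10.3

At 1 km, from the table: ρ = 1.112 kg/m³.
In steady level flight, lift balances weight: W = mg = 6.84 × 9.81 = 67.1 N.
q = ½ρv² = ½ × 1.112 × 20.9² = 242.9 Pa.
Required CL = L/(qS) = 67.1/(242.9·0.44) = 0.6279.
CD = 0.0407 + 0.0514 × 0.6279² = 0.06097.
L/D = CL/CD = 0.6279 / 0.06097 = 10.3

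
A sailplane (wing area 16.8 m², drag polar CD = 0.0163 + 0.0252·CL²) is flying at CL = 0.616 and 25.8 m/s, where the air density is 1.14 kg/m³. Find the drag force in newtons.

CD = 0.0163 + 0.0252 × 0.616² = 0.02586
D = ½ρv²S·CD = ½ × 1.14 × 25.8² × 16.8 × 0.02586 = 165 N

D = 165 N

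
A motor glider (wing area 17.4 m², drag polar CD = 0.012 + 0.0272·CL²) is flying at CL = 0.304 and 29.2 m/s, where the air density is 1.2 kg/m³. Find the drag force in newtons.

D = 129 N

CD = 0.012 + 0.0272 × 0.304² = 0.01451
D = ½ρv²S·CD = ½ × 1.2 × 29.2² × 17.4 × 0.01451 = 129 N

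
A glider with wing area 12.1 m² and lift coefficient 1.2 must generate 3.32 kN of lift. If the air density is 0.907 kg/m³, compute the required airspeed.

L = ½ρv²S·CL ⇒ v = √(2L/(ρ·S·CL))
v = √(2 × 3320 / (0.907 × 12.1 × 1.2)) = √504.2 = 22.5 m/s

v = 22.5 m/s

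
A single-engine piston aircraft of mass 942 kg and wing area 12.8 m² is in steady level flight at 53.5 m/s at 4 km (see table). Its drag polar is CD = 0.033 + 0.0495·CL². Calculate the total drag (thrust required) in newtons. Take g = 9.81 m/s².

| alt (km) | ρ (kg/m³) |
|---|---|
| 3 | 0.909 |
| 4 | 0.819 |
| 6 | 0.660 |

D = 777 N

At 4 km, from the table: ρ = 0.819 kg/m³.
Weight W = mg = 942 × 9.81 = 9241 N; in level flight L = W.
q = ½ρv² = ½ × 0.819 × 53.5² = 1172 Pa.
CL = W/(q·S) = 9241 / (1172 × 12.8) = 0.616.
CD = 0.033 + 0.0495 × 0.616² = 0.05178.
D = q·S·CD = 1172 × 12.8 × 0.05178 = 776.8 N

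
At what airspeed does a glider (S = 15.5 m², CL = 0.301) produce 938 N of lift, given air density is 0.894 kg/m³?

L = ½ρv²S·CL ⇒ v = √(2L/(ρ·S·CL))
v = √(2 × 938 / (0.894 × 15.5 × 0.301)) = √449.8 = 21.2 m/s

v = 21.2 m/s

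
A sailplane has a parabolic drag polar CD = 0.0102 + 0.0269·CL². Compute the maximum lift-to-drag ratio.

For CD = CD0 + K·CL², (L/D)max occurs at CL* = √(CD0/K) and equals 1/(2√(K·CD0)).
(L/D)max = 1/(2√(0.0269 × 0.0102)) = 1/(2 × 0.01656) = 30.2

(L/D)max = 30.2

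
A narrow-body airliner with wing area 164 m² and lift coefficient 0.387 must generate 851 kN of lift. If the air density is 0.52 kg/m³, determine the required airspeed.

v = 227 m/s

L = ½ρv²S·CL ⇒ v = √(2L/(ρ·S·CL))
v = √(2 × 8.51×10^5 / (0.52 × 164 × 0.387)) = √51570 = 227 m/s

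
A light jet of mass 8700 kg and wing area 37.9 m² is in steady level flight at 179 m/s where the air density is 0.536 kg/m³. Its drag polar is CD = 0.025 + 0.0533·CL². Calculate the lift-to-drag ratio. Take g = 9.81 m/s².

L/D = 9.15

In steady level flight, lift balances weight: W = mg = 8700 × 9.81 = 85347 N.
q = ½ρv² = ½ × 0.536 × 179² = 8587 Pa.
Required CL = L/(qS) = 85347/(8587·37.9) = 0.2622.
CD = 0.025 + 0.0533 × 0.2622² = 0.02867.
L/D = CL/CD = 0.2622 / 0.02867 = 9.15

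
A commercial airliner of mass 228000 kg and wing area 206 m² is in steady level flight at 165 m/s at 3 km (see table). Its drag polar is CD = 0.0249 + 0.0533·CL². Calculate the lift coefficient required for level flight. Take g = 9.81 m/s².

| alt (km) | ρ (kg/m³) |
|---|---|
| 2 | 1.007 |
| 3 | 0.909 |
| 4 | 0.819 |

CL = 0.877

At 3 km, from the table: ρ = 0.909 kg/m³.
In steady level flight, lift balances weight: W = mg = 228000 × 9.81 = 2.2367×10^6 N.
Dynamic pressure q = 0.5 × 0.909 × 165² = 12370 Pa.
CL = W/(q·S) = 2.2367×10^6 / (12370 × 206) = 0.8775.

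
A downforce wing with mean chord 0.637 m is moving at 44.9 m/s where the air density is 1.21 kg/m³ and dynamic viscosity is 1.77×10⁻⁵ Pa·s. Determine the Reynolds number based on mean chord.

Re = 1.96×10^6

Re = ρ·v·c/μ = 1.21 × 44.9 × 0.637 / (1.77×10⁻⁵) = 1.96×10^6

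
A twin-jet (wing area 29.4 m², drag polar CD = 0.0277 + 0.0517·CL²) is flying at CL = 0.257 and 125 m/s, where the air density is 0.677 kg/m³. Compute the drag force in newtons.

CD = 0.0277 + 0.0517 × 0.257² = 0.03111
D = ½ρv²S·CD = ½ × 0.677 × 125² × 29.4 × 0.03111 = 4840 N

D = 4840 N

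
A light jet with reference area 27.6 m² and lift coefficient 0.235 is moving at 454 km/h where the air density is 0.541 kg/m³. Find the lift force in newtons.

L = 27900 N

Convert speed: v = 454 km/h ÷ 3.6 = 126.1 m/s.
L = ½ρv²S·CL = ½ × 0.541 × 126.1² × 27.6 × 0.235 = 27900 N ≈ 27.9 kN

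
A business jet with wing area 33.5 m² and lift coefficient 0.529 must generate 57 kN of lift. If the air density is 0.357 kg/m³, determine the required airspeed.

L = ½ρv²S·CL ⇒ v = √(2L/(ρ·S·CL))
v = √(2 × 57000 / (0.357 × 33.5 × 0.529)) = √18020 = 134 m/s

v = 134 m/s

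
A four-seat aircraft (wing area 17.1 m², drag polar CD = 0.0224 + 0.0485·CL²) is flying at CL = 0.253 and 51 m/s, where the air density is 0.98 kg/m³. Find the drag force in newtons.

CD = 0.0224 + 0.0485 × 0.253² = 0.0255
D = ½ρv²S·CD = ½ × 0.98 × 51² × 17.1 × 0.0255 = 556 N

D = 556 N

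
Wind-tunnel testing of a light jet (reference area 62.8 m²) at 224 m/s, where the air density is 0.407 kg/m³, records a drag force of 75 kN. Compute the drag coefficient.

CD = 0.117

From D = ½ρv²S·CD, rearranging gives CD = 2D/(ρv²S).
CD = 2 × 75000 / (0.407 × 224² × 62.8) = 0.117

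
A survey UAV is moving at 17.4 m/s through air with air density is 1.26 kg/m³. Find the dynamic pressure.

q = ½ρv² = ½ × 1.26 × 17.4² = 191 Pa

q = 191 Pa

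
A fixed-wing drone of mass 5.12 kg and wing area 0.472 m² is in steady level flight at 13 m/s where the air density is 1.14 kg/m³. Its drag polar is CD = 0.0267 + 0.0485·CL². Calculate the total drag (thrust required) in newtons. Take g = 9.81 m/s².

In steady level flight, lift balances weight: W = mg = 5.12 × 9.81 = 50.227 N.
q = ½ρv² = ½ × 1.14 × 13² = 96.33 Pa.
Required CL = L/(qS) = 50.227/(96.33·0.472) = 1.105.
CD = 0.0267 + 0.0485 × 1.105² = 0.08589.
D = q·S·CD = 96.33 × 0.472 × 0.08589 = 3.905 N

D = 3.91 N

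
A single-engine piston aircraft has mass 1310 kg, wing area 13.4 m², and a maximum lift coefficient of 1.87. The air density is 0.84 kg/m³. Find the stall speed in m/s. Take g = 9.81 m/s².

Weight W = mg = 1310 × 9.81 = 12850 N.
V_stall = √(2W/(ρ·S·CL,max)) = √(2 × 12850 / (0.84 × 13.4 × 1.87))
V_stall = √1221 = 34.9 m/s

V_stall = 34.9 m/s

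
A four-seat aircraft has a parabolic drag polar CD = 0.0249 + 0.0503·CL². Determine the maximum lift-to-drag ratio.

(L/D)max = 14.1

For CD = CD0 + K·CL², (L/D)max occurs at CL* = √(CD0/K) and equals 1/(2√(K·CD0)).
(L/D)max = 1/(2√(0.0503 × 0.0249)) = 1/(2 × 0.03539) = 14.1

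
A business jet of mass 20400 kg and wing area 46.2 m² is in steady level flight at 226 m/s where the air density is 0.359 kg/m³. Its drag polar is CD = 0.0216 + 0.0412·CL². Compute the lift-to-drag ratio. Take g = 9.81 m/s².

L/D = 15.3

Level flight ⇒ L = W = m·g = 20400 × 9.81 = 2.0012×10^5 N.
q = ½ρv² = ½ × 0.359 × 226² = 9168 Pa.
CL = W/(q·S) = 2.0012×10^5 / (9168 × 46.2) = 0.4725.
CD = 0.0216 + 0.0412 × 0.4725² = 0.0308.
L/D = CL/CD = 0.4725 / 0.0308 = 15.3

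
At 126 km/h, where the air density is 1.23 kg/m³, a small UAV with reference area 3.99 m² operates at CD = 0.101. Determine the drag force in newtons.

Convert speed: v = 126 km/h ÷ 3.6 = 35 m/s.
Dynamic pressure q = ½ρv² = ½ × 1.23 × 35² = 753.4 Pa.
D = q·S·CD = 753.4 × 3.99 × 0.101 = 304 N

D = 304 N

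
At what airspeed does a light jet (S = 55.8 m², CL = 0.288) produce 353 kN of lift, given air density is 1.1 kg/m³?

v = 200 m/s

L = ½ρv²S·CL ⇒ v = √(2L/(ρ·S·CL))
v = √(2 × 3.53×10^5 / (1.1 × 55.8 × 0.288)) = √39940 = 200 m/s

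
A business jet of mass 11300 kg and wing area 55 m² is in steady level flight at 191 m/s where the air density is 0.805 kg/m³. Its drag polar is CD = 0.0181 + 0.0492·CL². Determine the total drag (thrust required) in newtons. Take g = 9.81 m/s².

Weight W = mg = 11300 × 9.81 = 1.1085×10^5 N; in level flight L = W.
q = ½ρv² = ½ × 0.805 × 191² = 14680 Pa.
CL = 2W/(ρv²S) = 2×1.1085×10^5/(0.805×191²×55) = 0.1373.
CD = 0.0181 + 0.0492 × 0.1373² = 0.01903.
D = q·S·CD = 14680 × 55 × 0.01903 = 15370 N

D = 15400 N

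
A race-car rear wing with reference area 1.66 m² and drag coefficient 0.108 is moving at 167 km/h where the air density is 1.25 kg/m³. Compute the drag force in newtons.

Convert speed: v = 167 km/h ÷ 3.6 = 46.39 m/s.
D = ½ρv²S·CD = ½ × 1.25 × 46.39² × 1.66 × 0.108 = 241 N

D = 241 N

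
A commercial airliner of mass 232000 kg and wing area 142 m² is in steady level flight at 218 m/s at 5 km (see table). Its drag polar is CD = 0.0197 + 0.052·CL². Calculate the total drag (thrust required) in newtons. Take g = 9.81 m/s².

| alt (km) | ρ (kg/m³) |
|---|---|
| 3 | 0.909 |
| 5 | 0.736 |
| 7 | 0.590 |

At 5 km, from the table: ρ = 0.736 kg/m³.
Level flight ⇒ L = W = m·g = 232000 × 9.81 = 2.2759×10^6 N.
q = ½ρv² = ½ × 0.736 × 218² = 17490 Pa.
CL = W/(q·S) = 2.2759×10^6 / (17490 × 142) = 0.9164.
CD = 0.0197 + 0.052 × 0.9164² = 0.06337.
D = q·S·CD = 17490 × 142 × 0.06337 = 1.574×10^5 N

D = 1.57×10^5 N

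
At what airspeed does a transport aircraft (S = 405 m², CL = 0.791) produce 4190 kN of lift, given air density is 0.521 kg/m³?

v = 224 m/s

L = ½ρv²S·CL ⇒ v = √(2L/(ρ·S·CL))
v = √(2 × 4.19×10^6 / (0.521 × 405 × 0.791)) = √50210 = 224 m/s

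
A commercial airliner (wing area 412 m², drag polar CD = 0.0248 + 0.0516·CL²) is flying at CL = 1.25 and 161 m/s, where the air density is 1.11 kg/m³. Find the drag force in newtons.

CD = 0.0248 + 0.0516 × 1.25² = 0.1054
D = ½ρv²S·CD = ½ × 1.11 × 161² × 412 × 0.1054 = 6.25×10^5 N

D = 6.25×10^5 N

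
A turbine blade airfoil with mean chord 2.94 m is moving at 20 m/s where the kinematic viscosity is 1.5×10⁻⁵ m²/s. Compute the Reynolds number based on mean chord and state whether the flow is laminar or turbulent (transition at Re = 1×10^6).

Re = v·c/ν = 20 × 2.94 / (1.5×10⁻⁵) = 3.92×10^6
Since 3.92×10^6 > 1×10^6, the flow is turbulent.

Re = 3.92×10^6 (turbulent)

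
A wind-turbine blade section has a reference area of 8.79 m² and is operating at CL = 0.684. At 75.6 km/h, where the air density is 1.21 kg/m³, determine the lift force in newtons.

L = 1600 N

Convert speed: v = 75.6 km/h ÷ 3.6 = 21 m/s.
L = ½ρv²S·CL = ½ × 1.21 × 21² × 8.79 × 0.684 = 1600 N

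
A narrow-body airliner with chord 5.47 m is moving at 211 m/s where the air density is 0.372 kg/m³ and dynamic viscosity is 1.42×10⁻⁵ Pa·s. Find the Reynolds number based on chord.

Re = 3.02×10^7

Re = ρ·v·c/μ = 0.372 × 211 × 5.47 / (1.42×10⁻⁵) = 3.02×10^7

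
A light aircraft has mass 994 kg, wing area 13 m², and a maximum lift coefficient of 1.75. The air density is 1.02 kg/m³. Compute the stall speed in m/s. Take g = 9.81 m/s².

V_stall = 29 m/s

At stall, lift equals weight: L = W = m·g = 994 × 9.81 = 9751 N.
V_stall = √(2W/(ρ·S·CL,max)) = √(2 × 9751 / (1.02 × 13 × 1.75))
V_stall = √840.4 = 29 m/s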